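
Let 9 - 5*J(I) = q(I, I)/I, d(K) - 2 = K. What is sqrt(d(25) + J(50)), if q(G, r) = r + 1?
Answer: sqrt(71490)/50 ≈ 5.3475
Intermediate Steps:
q(G, r) = 1 + r
d(K) = 2 + K
J(I) = 9/5 - (1 + I)/(5*I)
sqrt(d(25) + J(50)) = sqrt((2 + 25) + (1/5)*(-1 + 8*50)/50) = sqrt(27 + (1/5)*(1/50)*(-1 + 400)) = sqrt(27 + (1/5)*(1/50)*399) = sqrt(27 + 399/250) = sqrt(7149/250) = sqrt(71490)/50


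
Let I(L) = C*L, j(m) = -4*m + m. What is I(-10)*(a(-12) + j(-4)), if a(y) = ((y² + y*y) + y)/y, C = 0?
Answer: 0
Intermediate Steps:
j(m) = -3*m
I(L) = 0 (I(L) = 0*L = 0)
a(y) = (y + 2*y²)/y (a(y) = ((y² + y²) + y)/y = (2*y² + y)/y = (y + 2*y²)/y)
I(-10)*(a(-12) + j(-4)) = 0*((1 + 2*(-12)) - 3*(-4)) = 0*((1 - 24) + 12) = 0*(-23 + 12) = 0*(-11) = 0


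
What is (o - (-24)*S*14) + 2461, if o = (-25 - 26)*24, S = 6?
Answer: 3253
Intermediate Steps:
o = -1224 (o = -51*24 = -1224)
(o - (-24)*S*14) + 2461 = (-1224 - (-24)*6*14) + 2461 = (-1224 - 8*(-18)*14) + 2461 = (-1224 + 144*14) + 2461 = (-1224 + 2016) + 2461 = 792 + 2461 = 3253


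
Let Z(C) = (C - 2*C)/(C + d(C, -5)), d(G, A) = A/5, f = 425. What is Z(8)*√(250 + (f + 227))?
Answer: -8*√902/7 ≈ -34.324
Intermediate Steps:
d(G, A) = A/5 (d(G, A) = A*(⅕) = A/5)
Z(C) = -C/(-1 + C) (Z(C) = (C - 2*C)/(C + (⅕)*(-5)) = (-C)/(C - 1) = (-C)/(-1 + C) = -C/(-1 + C))
Z(8)*√(250 + (f + 227)) = (-1*8/(-1 + 8))*√(250 + (425 + 227)) = (-1*8/7)*√(250 + 652) = (-1*8*⅐)*√902 = -8*√902/7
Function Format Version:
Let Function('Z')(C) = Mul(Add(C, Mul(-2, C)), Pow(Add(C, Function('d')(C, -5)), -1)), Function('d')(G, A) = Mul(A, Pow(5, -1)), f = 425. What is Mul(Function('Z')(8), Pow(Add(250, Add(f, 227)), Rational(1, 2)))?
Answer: Mul(Rational(-8, 7), Pow(902, Rational(1, 2))) ≈ -34.324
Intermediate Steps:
Function('d')(G, A) = Mul(Rational(1, 5), A) (Function('d')(G, A) = Mul(A, Rational(1, 5)) = Mul(Rational(1, 5), A))
Function('Z')(C) = Mul(-1, C, Pow(Add(-1, C), -1)) (Function('Z')(C) = Mul(Add(C, Mul(-2, C)), Pow(Add(C, Mul(Rational(1, 5), -5)), -1)) = Mul(Mul(-1, C), Pow(Add(C, -1), -1)) = Mul(Mul(-1, C), Pow(Add(-1, C), -1)) = Mul(-1, C, Pow(Add(-1, C), -1)))
Mul(Function('Z')(8), Pow(Add(250, Add(f, 227)), Rational(1, 2))) = Mul(Mul(-1, 8, Pow(Add(-1, 8), -1)), Pow(Add(250, Add(425, 227)), Rational(1, 2))) = Mul(Mul(-1, 8, Pow(7, -1)), Pow(Add(250, 652), Rational(1, 2))) = Mul(Mul(-1, 8, Rational(1, 7)), Pow(902, Rational(1, 2))) = Mul(Rational(-8, 7), Pow(902, Rational(1, 2)))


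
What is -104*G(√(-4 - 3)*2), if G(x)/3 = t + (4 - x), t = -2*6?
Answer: 2496 + 624*I*√7 ≈ 2496.0 + 1650.9*I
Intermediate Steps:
t = -12
G(x) = -24 - 3*x (G(x) = 3*(-12 + (4 - x)) = 3*(-8 - x) = -24 - 3*x)
-104*G(√(-4 - 3)*2) = -104*(-24 - 3*√(-4 - 3)*2) = -104*(-24 - 3*√(-7)*2) = -104*(-24 - 3*I*√7*2) = -104*(-24 - 6*I*√7) = 2496 + 624*I*√7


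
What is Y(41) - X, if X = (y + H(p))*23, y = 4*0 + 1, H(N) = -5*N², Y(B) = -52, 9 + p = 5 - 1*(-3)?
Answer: 40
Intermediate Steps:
p = -1 (p = -9 + (5 - 1*(-3)) = -9 + (5 + 3) = -9 + 8 = -1)
y = 1 (y = 0 + 1 = 1)
X = -92 (X = (1 - 5*(-1)²)*23 = (1 - 5*1)*23 = (1 - 5)*23 = -4*23 = -92)
Y(41) - X = -52 - 1*(-92) = -52 + 92 = 40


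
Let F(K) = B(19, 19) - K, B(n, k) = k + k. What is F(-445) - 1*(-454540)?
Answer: 455023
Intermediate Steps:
B(n, k) = 2*k
F(K) = 38 - K (F(K) = 2*19 - K = 38 - K)
F(-445) - 1*(-454540) = (38 - 1*(-445)) - 1*(-454540) = (38 + 445) + 454540 = 483 + 454540 = 455023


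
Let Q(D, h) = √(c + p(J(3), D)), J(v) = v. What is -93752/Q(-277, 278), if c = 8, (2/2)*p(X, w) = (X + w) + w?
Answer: 93752*I*√543/543 ≈ 4023.3*I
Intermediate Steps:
p(X, w) = X + 2*w (p(X, w) = (X + w) + w = X + 2*w)
Q(D, h) = √(11 + 2*D) (Q(D, h) = √(8 + (3 + 2*D)) = √(11 + 2*D))
-93752/Q(-277, 278) = -93752/√(11 + 2*(-277)) = -93752/√(11 - 554) = -93752*(-I*√543/543) = -(-93752)*I*√543/543 = 93752*I*√543/543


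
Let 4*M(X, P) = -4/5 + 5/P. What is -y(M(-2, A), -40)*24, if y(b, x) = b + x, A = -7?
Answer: 33918/35 ≈ 969.09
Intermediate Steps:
M(X, P) = -1/5 + 5/(4*P) (M(X, P) = (-4/5 + 5/P)/4 = -1/5 + 5/(4*P))
-y(M(-2, A), -40)*24 = -((1/20)*(25 - 4*(-7))/(-7) - 40)*24 = -((1/20)*(-1/7)*(25 + 28) - 40)*24 = -((1/20)*(-1/7)*53 - 40)*24 = -(-53/140 - 40)*24 = -1*(-5653/140)*24 = (5653/140)*24 = 33918/35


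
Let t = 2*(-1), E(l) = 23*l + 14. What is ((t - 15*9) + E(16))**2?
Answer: 60025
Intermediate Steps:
E(l) = 14 + 23*l
t = -2
((t - 15*9) + E(16))**2 = ((-2 - 15*9) + (14 + 23*16))**2 = ((-2 - 135) + (14 + 368))**2 = (-137 + 382)**2 = 245**2 = 60025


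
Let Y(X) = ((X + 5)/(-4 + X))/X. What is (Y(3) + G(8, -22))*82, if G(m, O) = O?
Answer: -6068/3 ≈ -2022.7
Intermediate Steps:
Y(X) = (5 + X)/(X*(-4 + X)) (Y(X) = ((5 + X)/(-4 + X))/X = (5 + X)/(X*(-4 + X)))
(Y(3) + G(8, -22))*82 = ((5 + 3)/(3*(-4 + 3)) - 22)*82 = ((1/3)*8/(-1) - 22)*82 = ((1/3)*(-1)*8 - 22)*82 = (-8/3 - 22)*82 = -74/3*82 = -6068/3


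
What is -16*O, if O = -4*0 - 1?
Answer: 16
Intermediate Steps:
O = -1 (O = 0 - 1 = -1)
-16*O = -16*(-1) = 16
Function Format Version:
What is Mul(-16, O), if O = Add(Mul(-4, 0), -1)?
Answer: 16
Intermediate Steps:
O = -1 (O = Add(0, -1) = -1)
Mul(-16, O) = Mul(-16, -1) = 16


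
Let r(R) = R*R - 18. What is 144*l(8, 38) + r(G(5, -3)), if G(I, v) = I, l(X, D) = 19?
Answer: 2743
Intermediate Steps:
r(R) = -18 + R² (r(R) = R² - 18 = -18 + R²)
144*l(8, 38) + r(G(5, -3)) = 144*19 + (-18 + 5²) = 2736 + (-18 + 25) = 2736 + 7 = 2743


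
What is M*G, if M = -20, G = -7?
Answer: 140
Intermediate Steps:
M*G = -20*(-7) = 140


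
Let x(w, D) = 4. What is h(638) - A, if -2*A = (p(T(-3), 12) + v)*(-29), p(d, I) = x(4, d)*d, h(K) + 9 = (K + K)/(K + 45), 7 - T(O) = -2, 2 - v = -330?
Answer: -3649359/683 ≈ -5343.1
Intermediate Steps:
v = 332 (v = 2 - 1*(-330) = 2 + 330 = 332)
T(O) = 9 (T(O) = 7 - 1*(-2) = 7 + 2 = 9)
h(K) = -9 + 2*K/(45 + K) (h(K) = -9 + (K + K)/(K + 45) = -9 + (2*K)/(45 + K) = -9 + 2*K/(45 + K))
p(d, I) = 4*d
A = 5336 (A = -(4*9 + 332)*(-29)/2 = -(36 + 332)*(-29)/2 = -184*(-29) = -½*(-10672) = 5336)
h(638) - A = (-405 - 7*638)/(45 + 638) - 1*5336 = (-405 - 4466)/683 - 5336 = (1/683)*(-4871) - 5336 = -4871/683 - 5336 = -3649359/683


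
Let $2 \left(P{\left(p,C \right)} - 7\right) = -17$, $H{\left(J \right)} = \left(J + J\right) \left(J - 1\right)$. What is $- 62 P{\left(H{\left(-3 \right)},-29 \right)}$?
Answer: $93$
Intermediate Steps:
$H{\left(J \right)} = 2 J \left(-1 + J\right)$
$P{\left(p,C \right)} = - \frac{3}{2}$ ($P{\left(p,C \right)} = 7 + \frac{1}{2} \left(-17\right) = 7 - \frac{17}{2} = - \frac{3}{2}$)
$- 62 P{\left(H{\left(-3 \right)},-29 \right)} = \left(-62\right) \left(- \frac{3}{2}\right) = 93$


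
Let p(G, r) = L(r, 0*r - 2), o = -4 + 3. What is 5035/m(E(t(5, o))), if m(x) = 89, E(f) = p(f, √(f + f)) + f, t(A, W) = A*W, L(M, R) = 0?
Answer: 5035/89 ≈ 56.573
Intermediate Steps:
o = -1
p(G, r) = 0
E(f) = f (E(f) = 0 + f = f)
5035/m(E(t(5, o))) = 5035/89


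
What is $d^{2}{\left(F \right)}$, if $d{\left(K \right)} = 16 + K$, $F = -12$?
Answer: $16$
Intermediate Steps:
$d^{2}{\left(F \right)} = \left(16 - 12\right)^{2} = 4^{2} = 16$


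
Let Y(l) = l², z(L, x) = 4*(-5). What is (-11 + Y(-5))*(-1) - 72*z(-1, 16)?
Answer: 1426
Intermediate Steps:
z(L, x) = -20
(-11 + Y(-5))*(-1) - 72*z(-1, 16) = (-11 + (-5)²)*(-1) - 72*(-20) = (-11 + 25)*(-1) + 1440 = 14*(-1) + 1440 = -14 + 1440 = 1426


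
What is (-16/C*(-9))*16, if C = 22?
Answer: 1152/11 ≈ 104.73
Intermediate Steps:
(-16/C*(-9))*16 = (-16/22*(-9))*16 = (-16*1/22*(-9))*16 = -8/11*(-9)*16 = (72/11)*16 = 1152/11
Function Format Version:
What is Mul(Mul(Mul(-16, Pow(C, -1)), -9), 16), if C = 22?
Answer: Rational(1152, 11) ≈ 104.73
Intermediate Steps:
Mul(Mul(Mul(-16, Pow(C, -1)), -9), 16) = Mul(Mul(Mul(-16, Pow(22, -1)), -9), 16) = Mul(Mul(Mul(-16, Rational(1, 22)), -9), 16) = Mul(Mul(Rational(-8, 11), -9), 16) = Mul(Rational(72, 11), 16) = Rational(1152, 11)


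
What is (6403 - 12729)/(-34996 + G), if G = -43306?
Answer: 3163/39151 ≈ 0.080790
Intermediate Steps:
(6403 - 12729)/(-34996 + G) = (6403 - 12729)/(-34996 - 43306) = -6326/(-78302) = -6326*(-1/78302) = 3163/39151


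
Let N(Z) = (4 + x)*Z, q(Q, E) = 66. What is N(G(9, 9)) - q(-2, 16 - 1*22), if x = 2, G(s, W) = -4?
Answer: -90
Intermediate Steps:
N(Z) = 6*Z (N(Z) = (4 + 2)*Z = 6*Z)
N(G(9, 9)) - q(-2, 16 - 1*22) = 6*(-4) - 1*66 = -24 - 66 = -90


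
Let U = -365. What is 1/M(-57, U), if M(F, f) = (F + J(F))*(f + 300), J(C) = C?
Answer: 1/7410 ≈ 0.00013495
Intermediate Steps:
M(F, f) = 2*F*(300 + f) (M(F, f) = (F + F)*(f + 300) = (2*F)*(300 + f) = 2*F*(300 + f))
1/M(-57, U) = 1/(2*(-57)*(300 - 365)) = 1/(2*(-57)*(-65)) = 1/7410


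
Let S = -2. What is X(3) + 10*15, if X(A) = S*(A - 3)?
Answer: 150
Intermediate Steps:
X(A) = 6 - 2*A (X(A) = -2*(A - 3) = -2*(-3 + A) = 6 - 2*A)
X(3) + 10*15 = (6 - 2*3) + 10*15 = (6 - 6) + 150 = 0 + 150 = 150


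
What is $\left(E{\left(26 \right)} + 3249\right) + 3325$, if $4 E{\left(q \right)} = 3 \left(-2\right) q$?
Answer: $6535$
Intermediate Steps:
$E{\left(q \right)} = - \frac{3 q}{2}$ ($E{\left(q \right)} = \frac{3 \left(-2\right) q}{4} = \frac{\left(-6\right) q}{4} = - \frac{3 q}{2}$)
$\left(E{\left(26 \right)} + 3249\right) + 3325 = \left(\left(- \frac{3}{2}\right) 26 + 3249\right) + 3325 = \left(-39 + 3249\right) + 3325 = 3210 + 3325 = 6535$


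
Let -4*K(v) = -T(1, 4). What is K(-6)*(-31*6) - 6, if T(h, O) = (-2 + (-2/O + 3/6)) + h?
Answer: 81/2 ≈ 40.500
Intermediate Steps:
T(h, O) = -3/2 + h - 2/O (T(h, O) = (-2 + (-2/O + 3*(1/6))) + h = (-2 + (-2/O + 1/2)) + h = (-2 + (1/2 - 2/O)) + h = (-3/2 - 2/O) + h = -3/2 + h - 2/O)
K(v) = -1/4 (K(v) = -(-1)*(-3/2 + 1 - 2/4)/4 = -(-1)*(-3/2 + 1 - 2*1/4)/4 = -(-1)*(-3/2 + 1 - 1/2)/4 = -(-1)*(-1)/4 = -1/4*1 = -1/4)
K(-6)*(-31*6) - 6 = -(-31)*6/4 - 6 = -1/4*(-186) - 6 = 93/2 - 6 = 81/2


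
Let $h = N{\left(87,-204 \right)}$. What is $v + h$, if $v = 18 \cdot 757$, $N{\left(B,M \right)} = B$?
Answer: $13713$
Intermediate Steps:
$h = 87$
$v = 13626$
$v + h = 13626 + 87 = 13713$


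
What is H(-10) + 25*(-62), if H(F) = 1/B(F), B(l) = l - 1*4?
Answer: -21701/14 ≈ -1550.1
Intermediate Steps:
B(l) = -4 + l (B(l) = l - 4 = -4 + l)
H(F) = 1/(-4 + F)
H(-10) + 25*(-62) = 1/(-4 - 10) + 25*(-62) = 1/(-14) - 1550 = -1/14 - 1550 = -21701/14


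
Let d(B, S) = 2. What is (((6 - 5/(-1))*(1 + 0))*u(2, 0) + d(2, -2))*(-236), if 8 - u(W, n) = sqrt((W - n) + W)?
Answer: -16048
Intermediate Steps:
u(W, n) = 8 - sqrt(-n + 2*W) (u(W, n) = 8 - sqrt((W - n) + W) = 8 - sqrt(-n + 2*W))
(((6 - 5/(-1))*(1 + 0))*u(2, 0) + d(2, -2))*(-236) = (((6 - 5/(-1))*(1 + 0))*(8 - sqrt(-1*0 + 2*2)) + 2)*(-236) = (((6 - 5*(-1))*1)*(8 - sqrt(0 + 4)) + 2)*(-236) = (((6 + 5)*1)*(8 - sqrt(4)) + 2)*(-236) = ((11*1)*(8 - 1*2) + 2)*(-236) = (11*(8 - 2) + 2)*(-236) = (11*6 + 2)*(-236) = (66 + 2)*(-236) = 68*(-236) = -16048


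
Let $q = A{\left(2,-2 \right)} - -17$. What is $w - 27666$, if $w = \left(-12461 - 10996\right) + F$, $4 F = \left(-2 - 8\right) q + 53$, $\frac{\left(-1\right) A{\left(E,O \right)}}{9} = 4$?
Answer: $- \frac{204249}{4} \approx -51062.0$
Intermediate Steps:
$A{\left(E,O \right)} = -36$ ($A{\left(E,O \right)} = \left(-9\right) 4 = -36$)
$q = -19$ ($q = -36 - -17 = -36 + 17 = -19$)
$F = \frac{243}{4}$ ($F = \frac{\left(-2 - 8\right) \left(-19\right) + 53}{4} = \frac{\left(-10\right) \left(-19\right) + 53}{4} = \frac{190 + 53}{4} = \frac{1}{4} \cdot 243 = \frac{243}{4} \approx 60.75$)
$w = - \frac{93585}{4}$ ($w = \left(-12461 - 10996\right) + \frac{243}{4} = -23457 + \frac{243}{4} = - \frac{93585}{4} \approx -23396.0$)
$w - 27666 = - \frac{93585}{4} - 27666 = - \frac{204249}{4}$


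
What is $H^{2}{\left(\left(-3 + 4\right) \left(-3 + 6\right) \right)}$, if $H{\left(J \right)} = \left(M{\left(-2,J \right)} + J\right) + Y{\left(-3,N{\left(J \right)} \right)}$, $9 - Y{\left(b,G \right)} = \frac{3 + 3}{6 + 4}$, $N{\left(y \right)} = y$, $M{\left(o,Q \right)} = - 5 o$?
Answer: $\frac{11449}{25} \approx 457.96$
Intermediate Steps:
$Y{\left(b,G \right)} = \frac{42}{5}$ ($Y{\left(b,G \right)} = 9 - \frac{3 + 3}{6 + 4} = 9 - \frac{6}{10} = 9 - 6 \cdot \frac{1}{10} = 9 - \frac{3}{5} = \frac{42}{5}$)
$H{\left(J \right)} = \frac{92}{5} + J$ ($H{\left(J \right)} = \left(\left(-5\right) \left(-2\right) + J\right) + \frac{42}{5} = \left(10 + J\right) + \frac{42}{5} = \frac{92}{5} + J$)
$H^{2}{\left(\left(-3 + 4\right) \left(-3 + 6\right) \right)} = \left(\frac{92}{5} + \left(-3 + 4\right) \left(-3 + 6\right)\right)^{2} = \left(\frac{92}{5} + 1 \cdot 3\right)^{2} = \left(\frac{92}{5} + 3\right)^{2} = \left(\frac{107}{5}\right)^{2} = \frac{11449}{25}$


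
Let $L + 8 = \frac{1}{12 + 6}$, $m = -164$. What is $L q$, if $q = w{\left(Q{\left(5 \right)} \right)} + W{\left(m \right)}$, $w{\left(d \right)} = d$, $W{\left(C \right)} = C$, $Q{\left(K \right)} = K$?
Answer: $\frac{7579}{6} \approx 1263.2$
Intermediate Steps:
$q = -159$ ($q = 5 - 164 = -159$)
$L = - \frac{143}{18}$ ($L = -8 + \frac{1}{12 + 6} = -8 + \frac{1}{18} = - \frac{143}{18} \approx -7.9444$)
$L q = \left(- \frac{143}{18}\right) \left(-159\right) = \frac{7579}{6}$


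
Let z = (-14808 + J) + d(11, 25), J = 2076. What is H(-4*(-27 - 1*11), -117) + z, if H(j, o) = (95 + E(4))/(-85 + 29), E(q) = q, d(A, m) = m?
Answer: -711691/56 ≈ -12709.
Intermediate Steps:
H(j, o) = -99/56 (H(j, o) = (95 + 4)/(-85 + 29) = 99/(-56) = 99*(-1/56) = -99/56)
z = -12707 (z = (-14808 + 2076) + 25 = -12732 + 25 = -12707)
H(-4*(-27 - 1*11), -117) + z = -99/56 - 12707 = -711691/56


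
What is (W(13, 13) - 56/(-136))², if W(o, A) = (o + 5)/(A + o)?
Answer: 59536/48841 ≈ 1.2190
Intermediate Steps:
W(o, A) = (5 + o)/(A + o)
(W(13, 13) - 56/(-136))² = ((5 + 13)/(13 + 13) - 56/(-136))² = (18/26 - 56*(-1/136))² = ((1/26)*18 + 7/17)² = (9/13 + 7/17)² = (244/221)² = 59536/48841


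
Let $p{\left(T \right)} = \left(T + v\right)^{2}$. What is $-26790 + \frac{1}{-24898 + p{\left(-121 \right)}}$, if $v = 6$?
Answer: $- \frac{312719671}{11673} \approx -26790.0$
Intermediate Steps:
$p{\left(T \right)} = \left(6 + T\right)^{2}$ ($p{\left(T \right)} = \left(T + 6\right)^{2} = \left(6 + T\right)^{2}$)
$-26790 + \frac{1}{-24898 + p{\left(-121 \right)}} = -26790 + \frac{1}{-24898 + \left(6 - 121\right)^{2}} = -26790 + \frac{1}{-24898 + \left(-115\right)^{2}} = -26790 + \frac{1}{-24898 + 13225} = -26790 + \frac{1}{-11673} = -26790 - \frac{1}{11673} = - \frac{312719671}{11673}$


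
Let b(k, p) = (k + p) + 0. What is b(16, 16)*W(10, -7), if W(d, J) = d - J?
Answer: 544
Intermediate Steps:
b(k, p) = k + p
b(16, 16)*W(10, -7) = (16 + 16)*(10 - 1*(-7)) = 32*(10 + 7) = 32*17 = 544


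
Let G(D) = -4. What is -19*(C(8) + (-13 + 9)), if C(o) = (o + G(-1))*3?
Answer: -152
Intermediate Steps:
C(o) = -12 + 3*o (C(o) = (o - 4)*3 = (-4 + o)*3 = -12 + 3*o)
-19*(C(8) + (-13 + 9)) = -19*((-12 + 3*8) + (-13 + 9)) = -19*((-12 + 24) - 4) = -19*(12 - 4) = -19*8 = -152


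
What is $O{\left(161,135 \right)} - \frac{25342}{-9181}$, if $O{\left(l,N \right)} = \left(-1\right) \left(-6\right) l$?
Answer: $\frac{8894188}{9181} \approx 968.76$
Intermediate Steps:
$O{\left(l,N \right)} = 6 l$
$O{\left(161,135 \right)} - \frac{25342}{-9181} = 6 \cdot 161 - \frac{25342}{-9181} = 966 - - \frac{25342}{9181} = 966 + \frac{25342}{9181} = \frac{8894188}{9181}$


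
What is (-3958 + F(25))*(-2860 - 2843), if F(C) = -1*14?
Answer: 22652316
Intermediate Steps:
F(C) = -14
(-3958 + F(25))*(-2860 - 2843) = (-3958 - 14)*(-2860 - 2843) = -3972*(-5703) = 22652316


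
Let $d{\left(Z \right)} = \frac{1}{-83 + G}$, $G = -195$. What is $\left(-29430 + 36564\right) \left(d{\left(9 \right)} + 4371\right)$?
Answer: $\frac{4334393679}{139} \approx 3.1183 \cdot 10^{7}$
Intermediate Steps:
$d{\left(Z \right)} = - \frac{1}{278}$ ($d{\left(Z \right)} = \frac{1}{-83 - 195} = \frac{1}{-278} = - \frac{1}{278}$)
$\left(-29430 + 36564\right) \left(d{\left(9 \right)} + 4371\right) = \left(-29430 + 36564\right) \left(- \frac{1}{278} + 4371\right) = 7134 \cdot \frac{1215137}{278} = \frac{4334393679}{139}$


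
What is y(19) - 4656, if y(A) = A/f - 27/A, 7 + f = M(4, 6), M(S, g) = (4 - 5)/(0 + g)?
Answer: -3807279/817 ≈ -4660.1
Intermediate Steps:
M(S, g) = -1/g
f = -43/6 (f = -7 - 1/6 = -43/6 ≈ -7.1667)
y(A) = -27/A - 6*A/43 (y(A) = A/(-43/6) - 27/A = A*(-6/43) - 27/A = -6*A/43 - 27/A = -27/A - 6*A/43)
y(19) - 4656 = (-27/19 - 6/43*19) - 4656 = (-27*1/19 - 114/43) - 4656 = (-27/19 - 114/43) - 4656 = -3327/817 - 4656 = -3807279/817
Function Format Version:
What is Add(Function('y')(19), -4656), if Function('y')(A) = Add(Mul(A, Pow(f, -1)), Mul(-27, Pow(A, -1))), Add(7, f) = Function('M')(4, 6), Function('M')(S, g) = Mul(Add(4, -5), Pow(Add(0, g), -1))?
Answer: Rational(-3807279, 817) ≈ -4660.1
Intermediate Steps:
Function('M')(S, g) = Mul(-1, Pow(g, -1))
f = Rational(-43, 6) (f = Add(-7, Mul(-1, Pow(6, -1))) = Add(-7, Mul(-1, Rational(1, 6))) = Add(-7, Rational(-1, 6)) = Rational(-43, 6) ≈ -7.1667)
Function('y')(A) = Add(Mul(-27, Pow(A, -1)), Mul(Rational(-6, 43), A)) (Function('y')(A) = Add(Mul(A, Pow(Rational(-43, 6), -1)), Mul(-27, Pow(A, -1))) = Add(Mul(A, Rational(-6, 43)), Mul(-27, Pow(A, -1))) = Add(Mul(Rational(-6, 43), A), Mul(-27, Pow(A, -1))) = Add(Mul(-27, Pow(A, -1)), Mul(Rational(-6, 43), A)))
Add(Function('y')(19), -4656) = Add(Add(Mul(-27, Pow(19, -1)), Mul(Rational(-6, 43), 19)), -4656) = Add(Add(Mul(-27, Rational(1, 19)), Rational(-114, 43)), -4656) = Add(Add(Rational(-27, 19), Rational(-114, 43)), -4656) = Add(Rational(-3327, 817), -4656) = Rational(-3807279, 817)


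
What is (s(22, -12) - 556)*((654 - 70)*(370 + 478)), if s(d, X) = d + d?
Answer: -253558784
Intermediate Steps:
s(d, X) = 2*d
(s(22, -12) - 556)*((654 - 70)*(370 + 478)) = (2*22 - 556)*((654 - 70)*(370 + 478)) = (44 - 556)*(584*848) = -512*495232 = -253558784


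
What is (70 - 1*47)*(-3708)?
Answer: -85284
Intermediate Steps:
(70 - 1*47)*(-3708) = (70 - 47)*(-3708) = 23*(-3708) = -85284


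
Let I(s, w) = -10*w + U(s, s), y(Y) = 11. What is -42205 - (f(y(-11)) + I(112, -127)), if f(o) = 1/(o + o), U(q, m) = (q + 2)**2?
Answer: -1242363/22 ≈ -56471.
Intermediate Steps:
U(q, m) = (2 + q)**2
I(s, w) = (2 + s)**2 - 10*w (I(s, w) = -10*w + (2 + s)**2 = (2 + s)**2 - 10*w)
f(o) = 1/(2*o)
-42205 - (f(y(-11)) + I(112, -127)) = -42205 - ((1/2)/11 + ((2 + 112)**2 - 10*(-127))) = -42205 - ((1/2)*(1/11) + (114**2 + 1270)) = -42205 - (1/22 + (12996 + 1270)) = -42205 - (1/22 + 14266) = -42205 - 1*313853/22 = -42205 - 313853/22 = -1242363/22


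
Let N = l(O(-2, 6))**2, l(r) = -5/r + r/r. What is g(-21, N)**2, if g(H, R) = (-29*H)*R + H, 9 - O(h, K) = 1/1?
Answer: 17114769/4096 ≈ 4178.4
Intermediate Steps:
O(h, K) = 8 (O(h, K) = 9 - 1/1 = 9 - 1*1 = 9 - 1 = 8)
l(r) = 1 - 5/r (l(r) = -5/r + 1 = 1 - 5/r)
N = 9/64 (N = ((-5 + 8)/8)**2 = ((1/8)*3)**2 = (3/8)**2 = 9/64 ≈ 0.14063)
g(H, R) = H - 29*H*R (g(H, R) = -29*H*R + H = H - 29*H*R)
g(-21, N)**2 = (-21*(1 - 29*9/64))**2 = (-21*(1 - 261/64))**2 = (-21*(-197/64))**2 = (4137/64)**2 = 17114769/4096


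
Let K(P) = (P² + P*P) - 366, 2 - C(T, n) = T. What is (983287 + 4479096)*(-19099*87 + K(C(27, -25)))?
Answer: -9071537857207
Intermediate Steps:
C(T, n) = 2 - T
K(P) = -366 + 2*P² (K(P) = (P² + P²) - 366 = 2*P² - 366 = -366 + 2*P²)
(983287 + 4479096)*(-19099*87 + K(C(27, -25))) = (983287 + 4479096)*(-19099*87 + (-366 + 2*(2 - 1*27)²)) = 5462383*(-1661613 + (-366 + 2*(2 - 27)²)) = 5462383*(-1661613 + (-366 + 2*(-25)²)) = 5462383*(-1661613 + (-366 + 2*625)) = 5462383*(-1661613 + (-366 + 1250)) = 5462383*(-1661613 + 884) = 5462383*(-1660729) = -9071537857207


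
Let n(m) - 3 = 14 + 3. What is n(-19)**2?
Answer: 400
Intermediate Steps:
n(m) = 20 (n(m) = 3 + (14 + 3) = 3 + 17 = 20)
n(-19)**2 = 20**2 = 400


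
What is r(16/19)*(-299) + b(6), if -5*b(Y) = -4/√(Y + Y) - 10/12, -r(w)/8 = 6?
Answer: 86113/6 + 2*√3/15 ≈ 14352.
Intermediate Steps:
r(w) = -48 (r(w) = -8*6 = -48)
b(Y) = ⅙ + 2*√2/(5*√Y) (b(Y) = -(-4/√(Y + Y) - 10/12)/5 = -(-4*√2/(2*√Y) - 10*1/12)/5 = -(-4*√2/(2*√Y) - ⅚)/5 = -(-2*√2/√Y - ⅚)/5 = -(-⅚ - 2*√2/√Y)/5 = ⅙ + 2*√2/(5*√Y))
r(16/19)*(-299) + b(6) = -48*(-299) + (⅙ + 2*√2/(5*√6)) = 14352 + (⅙ + 2*√2*(√6/6)/5) = 14352 + (⅙ + 2*√3/15) = 86113/6 + 2*√3/15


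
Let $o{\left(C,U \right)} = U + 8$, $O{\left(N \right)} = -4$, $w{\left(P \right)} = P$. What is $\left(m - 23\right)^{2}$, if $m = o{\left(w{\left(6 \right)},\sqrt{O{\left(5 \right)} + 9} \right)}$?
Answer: $\left(15 - \sqrt{5}\right)^{2} \approx 162.92$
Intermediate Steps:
$o{\left(C,U \right)} = 8 + U$
$m = 8 + \sqrt{5}$ ($m = 8 + \sqrt{-4 + 9} = 8 + \sqrt{5} \approx 10.236$)
$\left(m - 23\right)^{2} = \left(\left(8 + \sqrt{5}\right) - 23\right)^{2} = \left(-15 + \sqrt{5}\right)^{2}$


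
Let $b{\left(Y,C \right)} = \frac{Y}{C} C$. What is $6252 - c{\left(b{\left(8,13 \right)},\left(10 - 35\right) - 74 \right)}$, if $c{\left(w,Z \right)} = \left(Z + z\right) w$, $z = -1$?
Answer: $7052$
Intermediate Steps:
$b{\left(Y,C \right)} = Y$
$c{\left(w,Z \right)} = w \left(-1 + Z\right)$ ($c{\left(w,Z \right)} = \left(Z - 1\right) w = \left(-1 + Z\right) w = w \left(-1 + Z\right)$)
$6252 - c{\left(b{\left(8,13 \right)},\left(10 - 35\right) - 74 \right)} = 6252 - 8 \left(-1 + \left(\left(10 - 35\right) - 74\right)\right) = 6252 - 8 \left(-1 - 99\right) = 6252 - 8 \left(-100\right) = 6252 - -800 = 6252 + 800 = 7052$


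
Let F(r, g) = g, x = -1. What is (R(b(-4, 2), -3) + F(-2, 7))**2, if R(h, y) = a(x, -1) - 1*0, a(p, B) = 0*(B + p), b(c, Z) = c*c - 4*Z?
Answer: 49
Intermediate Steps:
b(c, Z) = c**2 - 4*Z
a(p, B) = 0
R(h, y) = 0 (R(h, y) = 0 - 1*0 = 0 + 0 = 0)
(R(b(-4, 2), -3) + F(-2, 7))**2 = (0 + 7)**2 = 7**2 = 49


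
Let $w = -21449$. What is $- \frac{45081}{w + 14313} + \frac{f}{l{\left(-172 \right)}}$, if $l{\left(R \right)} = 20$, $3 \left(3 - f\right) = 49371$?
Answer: $- \frac{29128531}{35680} \approx -816.38$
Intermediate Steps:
$f = -16454$ ($f = 3 - 16457 = -16454$)
$- \frac{45081}{w + 14313} + \frac{f}{l{\left(-172 \right)}} = - \frac{45081}{-21449 + 14313} - \frac{16454}{20} = - \frac{45081}{-7136} - \frac{8227}{10} = \left(-45081\right) \left(- \frac{1}{7136}\right) - \frac{8227}{10} = \frac{45081}{7136} - \frac{8227}{10} = - \frac{29128531}{35680}$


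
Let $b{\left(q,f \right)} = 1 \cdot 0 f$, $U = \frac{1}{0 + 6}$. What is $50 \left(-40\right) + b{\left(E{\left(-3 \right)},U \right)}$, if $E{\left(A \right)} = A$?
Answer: $-2000$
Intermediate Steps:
$U = \frac{1}{6} \approx 0.16667$
$b{\left(q,f \right)} = 0$ ($b{\left(q,f \right)} = 0 f = 0$)
$50 \left(-40\right) + b{\left(E{\left(-3 \right)},U \right)} = 50 \left(-40\right) + 0 = -2000 + 0 = -2000$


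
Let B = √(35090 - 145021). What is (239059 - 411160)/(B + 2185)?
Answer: -125346895/1628052 + 57367*I*√109931/1628052 ≈ -76.992 + 11.683*I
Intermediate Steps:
B = I*√109931 (B = √(-109931) = I*√109931 ≈ 331.56*I)
(239059 - 411160)/(B + 2185) = (239059 - 411160)/(I*√109931 + 2185) = -172101/(2185 + I*√109931)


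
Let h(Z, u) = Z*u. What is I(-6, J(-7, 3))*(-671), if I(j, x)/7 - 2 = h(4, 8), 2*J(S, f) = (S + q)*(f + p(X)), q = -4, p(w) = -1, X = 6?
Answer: -159698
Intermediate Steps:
J(S, f) = (-1 + f)*(-4 + S)/2 (J(S, f) = ((S - 4)*(f - 1))/2 = ((-4 + S)*(-1 + f))/2 = ((-1 + f)*(-4 + S))/2 = (-1 + f)*(-4 + S)/2)
I(j, x) = 238 (I(j, x) = 14 + 7*(4*8) = 14 + 7*32 = 14 + 224 = 238)
I(-6, J(-7, 3))*(-671) = 238*(-671) = -159698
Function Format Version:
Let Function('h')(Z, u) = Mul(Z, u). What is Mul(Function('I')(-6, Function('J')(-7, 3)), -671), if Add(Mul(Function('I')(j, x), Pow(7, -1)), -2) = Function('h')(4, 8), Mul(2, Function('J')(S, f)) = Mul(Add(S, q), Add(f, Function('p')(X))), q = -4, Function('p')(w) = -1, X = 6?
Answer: -159698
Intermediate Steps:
Function('J')(S, f) = Mul(Rational(1, 2), Add(-1, f), Add(-4, S)) (Function('J')(S, f) = Mul(Rational(1, 2), Mul(Add(S, -4), Add(f, -1))) = Mul(Rational(1, 2), Mul(Add(-4, S), Add(-1, f))) = Mul(Rational(1, 2), Mul(Add(-1, f), Add(-4, S))) = Mul(Rational(1, 2), Add(-1, f), Add(-4, S)))
Function('I')(j, x) = 238 (Function('I')(j, x) = Add(14, Mul(7, Mul(4, 8))) = Add(14, Mul(7, 32)) = Add(14, 224) = 238)
Mul(Function('I')(-6, Function('J')(-7, 3)), -671) = Mul(238, -671) = -159698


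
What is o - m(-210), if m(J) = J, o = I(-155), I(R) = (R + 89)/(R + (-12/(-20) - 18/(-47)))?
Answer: 3808125/18097 ≈ 210.43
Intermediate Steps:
I(R) = (89 + R)/(231/235 + R) (I(R) = (89 + R)/(R + (-12*(-1/20) - 18*(-1/47))) = (89 + R)/(R + (⅗ + 18/47)) = (89 + R)/(R + 231/235) = (89 + R)/(231/235 + R))
o = 7755/18097 (o = 235*(89 - 155)/(231 + 235*(-155)) = 235*(-66)/(231 - 36425) = 235*(-66)/(-36194) = 235*(-1/36194)*(-66) = 7755/18097 ≈ 0.42852)
o - m(-210) = 7755/18097 - 1*(-210) = 7755/18097 + 210 = 3808125/18097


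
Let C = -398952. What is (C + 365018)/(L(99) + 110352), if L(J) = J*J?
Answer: -33934/120153 ≈ -0.28242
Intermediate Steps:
L(J) = J²
(C + 365018)/(L(99) + 110352) = (-398952 + 365018)/(99² + 110352) = -33934/(9801 + 110352) = -33934/120153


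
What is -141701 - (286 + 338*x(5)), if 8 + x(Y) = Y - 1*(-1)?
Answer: -141311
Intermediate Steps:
x(Y) = -7 + Y (x(Y) = -8 + (Y - 1*(-1)) = -8 + (Y + 1) = -8 + (1 + Y) = -7 + Y)
-141701 - (286 + 338*x(5)) = -141701 - (286 + 338*(-7 + 5)) = -141701 - (286 + 338*(-2)) = -141701 - (286 - 676) = -141701 - 1*(-390) = -141701 + 390 = -141311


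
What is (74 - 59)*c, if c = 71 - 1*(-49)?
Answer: 1800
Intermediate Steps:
c = 120 (c = 71 + 49 = 120)
(74 - 59)*c = (74 - 59)*120 = 15*120 = 1800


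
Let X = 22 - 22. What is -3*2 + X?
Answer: -6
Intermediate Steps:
X = 0
-3*2 + X = -3*2 + 0 = -6 + 0 = -6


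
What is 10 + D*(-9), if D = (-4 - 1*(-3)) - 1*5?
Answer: 64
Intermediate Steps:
D = -6 (D = (-4 + 3) - 5 = -1 - 5 = -6)
10 + D*(-9) = 10 - 6*(-9) = 10 + 54 = 64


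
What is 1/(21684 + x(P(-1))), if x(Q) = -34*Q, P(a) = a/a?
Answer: 1/21650 ≈ 4.6189e-5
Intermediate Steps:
P(a) = 1
1/(21684 + x(P(-1))) = 1/(21684 - 34*1) = 1/(21684 - 34) = 1/21650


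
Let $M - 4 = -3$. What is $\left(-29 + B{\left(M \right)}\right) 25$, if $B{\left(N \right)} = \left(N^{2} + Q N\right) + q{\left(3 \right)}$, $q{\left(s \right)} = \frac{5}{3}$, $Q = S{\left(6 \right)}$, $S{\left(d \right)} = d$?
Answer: $- \frac{1525}{3} \approx -508.33$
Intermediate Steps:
$M = 1$ ($M = 4 - 3 = 1$)
$Q = 6$
$q{\left(s \right)} = \frac{5}{3}$ ($q{\left(s \right)} = 5 \cdot \frac{1}{3} = \frac{5}{3}$)
$B{\left(N \right)} = \frac{5}{3} + N^{2} + 6 N$ ($B{\left(N \right)} = \left(N^{2} + 6 N\right) + \frac{5}{3} = \frac{5}{3} + N^{2} + 6 N$)
$\left(-29 + B{\left(M \right)}\right) 25 = \left(-29 + \left(\frac{5}{3} + 1^{2} + 6 \cdot 1\right)\right) 25 = \left(-29 + \left(\frac{5}{3} + 1 + 6\right)\right) 25 = \left(-29 + \frac{26}{3}\right) 25 = \left(- \frac{61}{3}\right) 25 = - \frac{1525}{3}$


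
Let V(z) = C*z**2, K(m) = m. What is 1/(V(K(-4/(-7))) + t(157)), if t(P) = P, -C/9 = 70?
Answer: -7/341 ≈ -0.020528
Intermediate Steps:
C = -630 (C = -9*70 = -630)
V(z) = -630*z**2
1/(V(K(-4/(-7))) + t(157)) = 1/(-630*(-4/(-7))**2 + 157) = 1/(-630*(-4*(-1/7))**2 + 157) = 1/(-630*(4/7)**2 + 157) = 1/(-630*16/49 + 157) = 1/(-1440/7 + 157) = 1/(-341/7) = -7/341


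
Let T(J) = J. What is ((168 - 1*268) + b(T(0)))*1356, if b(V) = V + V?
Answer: -135600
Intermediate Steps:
b(V) = 2*V
((168 - 1*268) + b(T(0)))*1356 = ((168 - 1*268) + 2*0)*1356 = ((168 - 268) + 0)*1356 = (-100 + 0)*1356 = -100*1356 = -135600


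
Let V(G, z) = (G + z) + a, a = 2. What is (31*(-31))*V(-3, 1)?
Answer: 0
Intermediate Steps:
V(G, z) = 2 + G + z (V(G, z) = (G + z) + 2 = 2 + G + z)
(31*(-31))*V(-3, 1) = (31*(-31))*(2 - 3 + 1) = -961*0 = 0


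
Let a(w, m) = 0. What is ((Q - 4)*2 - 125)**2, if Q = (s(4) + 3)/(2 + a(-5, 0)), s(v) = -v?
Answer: 17956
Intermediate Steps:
Q = -1/2 (Q = (-1*4 + 3)/(2 + 0) = (-4 + 3)/2 = -1*1/2 = -1/2 ≈ -0.50000)
((Q - 4)*2 - 125)**2 = ((-1/2 - 4)*2 - 125)**2 = (-9/2*2 - 125)**2 = (-9 - 125)**2 = (-134)**2 = 17956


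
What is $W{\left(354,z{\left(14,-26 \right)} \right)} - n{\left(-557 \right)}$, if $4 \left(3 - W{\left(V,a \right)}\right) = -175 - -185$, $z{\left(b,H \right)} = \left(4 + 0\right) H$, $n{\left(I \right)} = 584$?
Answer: $- \frac{1167}{2} \approx -583.5$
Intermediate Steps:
$z{\left(b,H \right)} = 4 H$
$W{\left(V,a \right)} = \frac{1}{2}$ ($W{\left(V,a \right)} = 3 - \frac{-175 - -185}{4} = 3 - \frac{-175 + 185}{4} = 3 - \frac{5}{2} = \frac{1}{2}$)
$W{\left(354,z{\left(14,-26 \right)} \right)} - n{\left(-557 \right)} = \frac{1}{2} - 584 = - \frac{1167}{2}$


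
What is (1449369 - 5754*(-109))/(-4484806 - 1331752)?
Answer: -2076555/5816558 ≈ -0.35701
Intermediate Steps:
(1449369 - 5754*(-109))/(-4484806 - 1331752) = (1449369 + 627186)/(-5816558) = 2076555*(-1/5816558) = -2076555/5816558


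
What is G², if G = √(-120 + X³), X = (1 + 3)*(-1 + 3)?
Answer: 392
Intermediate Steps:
X = 8 (X = 4*2 = 8)
G = 14*√2 (G = √(-120 + 8³) = √(-120 + 512) = √392 = 14*√2 ≈ 19.799)
G² = (14*√2)² = 392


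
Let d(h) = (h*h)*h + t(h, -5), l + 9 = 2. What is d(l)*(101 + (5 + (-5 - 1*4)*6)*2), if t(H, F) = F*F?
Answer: -954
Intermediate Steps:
l = -7 (l = -9 + 2 = -7)
t(H, F) = F²
d(h) = 25 + h³ (d(h) = (h*h)*h + (-5)² = h²*h + 25 = h³ + 25 = 25 + h³)
d(l)*(101 + (5 + (-5 - 1*4)*6)*2) = (25 + (-7)³)*(101 + (5 + (-5 - 1*4)*6)*2) = (25 - 343)*(101 + (5 + (-5 - 4)*6)*2) = -318*(101 + (5 - 9*6)*2) = -318*(101 + (5 - 54)*2) = -318*(101 - 49*2) = -318*(101 - 98) = -318*3 = -954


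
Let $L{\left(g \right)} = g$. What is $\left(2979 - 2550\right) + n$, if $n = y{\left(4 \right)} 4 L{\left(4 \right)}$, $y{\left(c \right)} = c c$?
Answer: $685$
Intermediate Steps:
$y{\left(c \right)} = c^{2}$
$n = 256$ ($n = 4^{2} \cdot 4 \cdot 4 = 16 \cdot 4 \cdot 4 = 64 \cdot 4 = 256$)
$\left(2979 - 2550\right) + n = \left(2979 - 2550\right) + 256 = 429 + 256 = 685$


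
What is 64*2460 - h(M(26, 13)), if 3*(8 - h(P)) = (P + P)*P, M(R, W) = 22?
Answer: 473264/3 ≈ 1.5775e+5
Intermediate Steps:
h(P) = 8 - 2*P²/3 (h(P) = 8 - (P + P)*P/3 = 8 - 2*P*P/3 = 8 - 2*P²/3)
64*2460 - h(M(26, 13)) = 64*2460 - (8 - ⅔*22²) = 157440 - (8 - ⅔*484) = 157440 - (8 - 968/3) = 157440 - 1*(-944/3) = 157440 + 944/3 = 473264/3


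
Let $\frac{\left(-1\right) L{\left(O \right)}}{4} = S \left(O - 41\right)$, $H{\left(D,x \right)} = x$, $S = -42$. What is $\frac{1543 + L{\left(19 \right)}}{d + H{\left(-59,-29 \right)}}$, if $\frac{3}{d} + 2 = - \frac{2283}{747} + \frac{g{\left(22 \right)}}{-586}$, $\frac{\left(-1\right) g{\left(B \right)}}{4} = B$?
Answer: $\frac{770625443}{10598870} \approx 72.708$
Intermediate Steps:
$g{\left(B \right)} = - 4 B$
$d = - \frac{218871}{357931}$ ($d = \frac{3}{-2 - \left(\frac{761}{249} - \frac{\left(-4\right) 22}{-586}\right)} = \frac{3}{-2 - \frac{212017}{72957}} = \frac{3}{- \frac{357931}{72957}} = 3 \left(- \frac{72957}{357931}\right) = - \frac{218871}{357931} \approx -0.61149$)
$L{\left(O \right)} = -6888 + 168 O$ ($L{\left(O \right)} = - 4 \left(- 42 \left(O - 41\right)\right) = - 4 \left(- 42 \left(-41 + O\right)\right) = - 4 \left(1722 - 42 O\right) = -6888 + 168 O$)
$\frac{1543 + L{\left(19 \right)}}{d + H{\left(-59,-29 \right)}} = \frac{1543 + \left(-6888 + 168 \cdot 19\right)}{- \frac{218871}{357931} - 29} = \frac{1543 + \left(-6888 + 3192\right)}{- \frac{10598870}{357931}} = \left(1543 - 3696\right) \left(- \frac{357931}{10598870}\right) = \left(-2153\right) \left(- \frac{357931}{10598870}\right) = \frac{770625443}{10598870}$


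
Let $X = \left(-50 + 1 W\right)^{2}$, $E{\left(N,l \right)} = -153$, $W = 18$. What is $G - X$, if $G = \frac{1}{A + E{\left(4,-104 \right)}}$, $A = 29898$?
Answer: $- \frac{30458879}{29745} \approx -1024.0$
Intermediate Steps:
$X = 1024$ ($X = \left(-50 + 1 \cdot 18\right)^{2} = \left(-50 + 18\right)^{2} = \left(-32\right)^{2} = 1024$)
$G = \frac{1}{29745}$ ($G = \frac{1}{29898 - 153} = \frac{1}{29745} \approx 3.3619 \cdot 10^{-5}$)
$G - X = \frac{1}{29745} - 1024 = - \frac{30458879}{29745}$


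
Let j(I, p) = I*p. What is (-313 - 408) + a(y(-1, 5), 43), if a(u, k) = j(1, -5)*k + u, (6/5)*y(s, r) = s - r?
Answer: -941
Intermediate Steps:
y(s, r) = -5*r/6 + 5*s/6 (y(s, r) = 5*(s - r)/6 = -5*r/6 + 5*s/6)
a(u, k) = u - 5*k (a(u, k) = (1*(-5))*k + u = -5*k + u = u - 5*k)
(-313 - 408) + a(y(-1, 5), 43) = (-313 - 408) + ((-5/6*5 + (5/6)*(-1)) - 5*43) = -721 + ((-25/6 - 5/6) - 215) = -721 + (-5 - 215) = -721 - 220 = -941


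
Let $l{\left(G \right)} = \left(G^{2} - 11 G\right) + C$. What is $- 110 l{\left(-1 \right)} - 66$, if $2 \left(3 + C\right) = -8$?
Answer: $-616$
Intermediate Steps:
$C = -7$ ($C = -3 + \frac{1}{2} \left(-8\right) = -3 - 4 = -7$)
$l{\left(G \right)} = -7 + G^{2} - 11 G$ ($l{\left(G \right)} = \left(G^{2} - 11 G\right) - 7 = -7 + G^{2} - 11 G$)
$- 110 l{\left(-1 \right)} - 66 = - 110 \left(-7 + \left(-1\right)^{2} - -11\right) - 66 = - 110 \left(-7 + 1 + 11\right) - 66 = \left(-110\right) 5 - 66 = -550 - 66 = -616$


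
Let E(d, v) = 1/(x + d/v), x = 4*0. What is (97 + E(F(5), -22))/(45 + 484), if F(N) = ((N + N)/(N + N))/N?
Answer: -13/529 ≈ -0.024575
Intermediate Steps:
x = 0
F(N) = 1/N (F(N) = ((2*N)/((2*N)))/N = ((2*N)*(1/(2*N)))/N = 1/N)
E(d, v) = v/d (E(d, v) = 1/(0 + d/v) = 1/(d/v) = v/d)
(97 + E(F(5), -22))/(45 + 484) = (97 - 22/(1/5))/(45 + 484) = (97 - 22/⅕)/529 = (97 - 22*5)*(1/529) = (97 - 110)*(1/529) = -13*1/529 = -13/529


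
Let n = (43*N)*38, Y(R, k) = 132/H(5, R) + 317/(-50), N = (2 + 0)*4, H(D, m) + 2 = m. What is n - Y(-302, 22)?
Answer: 24849671/1900 ≈ 13079.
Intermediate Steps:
H(D, m) = -2 + m
N = 8 (N = 2*4 = 8)
Y(R, k) = -317/50 + 132/(-2 + R) (Y(R, k) = 132/(-2 + R) + 317/(-50) = 132/(-2 + R) + 317*(-1/50) = 132/(-2 + R) - 317/50 = -317/50 + 132/(-2 + R))
n = 13072 (n = (43*8)*38 = 344*38 = 13072)
n - Y(-302, 22) = 13072 - (7234 - 317*(-302))/(50*(-2 - 302)) = 13072 - (7234 + 95734)/(50*(-304)) = 13072 - (-1)*102968/(50*304) = 13072 - 1*(-12871/1900) = 13072 + 12871/1900 = 24849671/1900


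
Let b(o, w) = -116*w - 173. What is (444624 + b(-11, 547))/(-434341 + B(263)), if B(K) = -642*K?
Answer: -380999/603187 ≈ -0.63164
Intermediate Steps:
b(o, w) = -173 - 116*w
(444624 + b(-11, 547))/(-434341 + B(263)) = (444624 + (-173 - 116*547))/(-434341 - 642*263) = (444624 + (-173 - 63452))/(-434341 - 168846) = (444624 - 63625)/(-603187) = 380999*(-1/603187) = -380999/603187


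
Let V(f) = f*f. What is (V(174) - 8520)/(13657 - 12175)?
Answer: 3626/247 ≈ 14.680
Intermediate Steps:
V(f) = f²
(V(174) - 8520)/(13657 - 12175) = (174² - 8520)/(13657 - 12175) = (30276 - 8520)/1482 = 21756*(1/1482) = 3626/247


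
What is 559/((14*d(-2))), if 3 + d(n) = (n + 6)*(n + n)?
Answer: -559/266 ≈ -2.1015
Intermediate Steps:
d(n) = -3 + 2*n*(6 + n) (d(n) = -3 + (n + 6)*(n + n) = -3 + (6 + n)*(2*n) = -3 + 2*n*(6 + n))
559/((14*d(-2))) = 559/((14*(-3 + 2*(-2)² + 12*(-2)))) = 559/((14*(-3 + 2*4 - 24))) = 559/((14*(-3 + 8 - 24))) = 559/((14*(-19))) = 559/(-266) = 559*(-1/266) = -559/266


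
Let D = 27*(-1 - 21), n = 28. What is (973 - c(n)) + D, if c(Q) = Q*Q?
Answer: -405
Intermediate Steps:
c(Q) = Q**2
D = -594 (D = 27*(-22) = -594)
(973 - c(n)) + D = (973 - 1*28**2) - 594 = (973 - 1*784) - 594 = (973 - 784) - 594 = 189 - 594 = -405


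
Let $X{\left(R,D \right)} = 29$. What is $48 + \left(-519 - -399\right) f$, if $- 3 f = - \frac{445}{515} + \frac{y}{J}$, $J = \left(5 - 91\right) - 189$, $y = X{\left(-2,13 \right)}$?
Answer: $\frac{52224}{5665} \approx 9.2187$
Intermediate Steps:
$y = 29$
$J = -275$ ($J = -86 - 189 = -275$)
$f = \frac{9154}{28325}$ ($f = - \frac{- \frac{445}{515} + \frac{29}{-275}}{3} = - \frac{\left(-445\right) \frac{1}{515} + 29 \left(- \frac{1}{275}\right)}{3} = - \frac{- \frac{89}{103} - \frac{29}{275}}{3} = \left(- \frac{1}{3}\right) \left(- \frac{27462}{28325}\right) = \frac{9154}{28325} \approx 0.32318$)
$48 + \left(-519 - -399\right) f = 48 + \left(-519 - -399\right) \frac{9154}{28325} = 48 + \left(-519 + 399\right) \frac{9154}{28325} = 48 - \frac{219696}{5665} = \frac{52224}{5665}$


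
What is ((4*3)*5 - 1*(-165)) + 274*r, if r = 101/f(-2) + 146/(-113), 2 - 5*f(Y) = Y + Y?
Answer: 7774168/339 ≈ 22933.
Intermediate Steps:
f(Y) = 2/5 - 2*Y/5 (f(Y) = 2/5 - (Y + Y)/5 = 2/5 - 2*Y/5)
r = 56189/678 (r = 101/(2/5 - 2/5*(-2)) + 146/(-113) = 101/(2/5 + 4/5) + 146*(-1/113) = 101/(6/5) - 146/113 = 101*(5/6) - 146/113 = 505/6 - 146/113 = 56189/678 ≈ 82.875)
((4*3)*5 - 1*(-165)) + 274*r = ((4*3)*5 - 1*(-165)) + 274*(56189/678) = (12*5 + 165) + 7697893/339 = (60 + 165) + 7697893/339 = 225 + 7697893/339 = 7774168/339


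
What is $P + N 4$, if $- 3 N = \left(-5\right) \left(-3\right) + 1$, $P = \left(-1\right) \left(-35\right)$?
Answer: $\frac{41}{3} \approx 13.667$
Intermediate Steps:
$P = 35$
$N = - \frac{16}{3}$ ($N = - \frac{\left(-5\right) \left(-3\right) + 1}{3} = - \frac{15 + 1}{3} = \left(- \frac{1}{3}\right) 16 = - \frac{16}{3} \approx -5.3333$)
$P + N 4 = 35 - \frac{64}{3} = \frac{41}{3}$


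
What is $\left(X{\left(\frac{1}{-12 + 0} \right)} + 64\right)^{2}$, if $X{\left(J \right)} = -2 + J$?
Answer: $\frac{552049}{144} \approx 3833.7$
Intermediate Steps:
$\left(X{\left(\frac{1}{-12 + 0} \right)} + 64\right)^{2} = \left(\left(-2 + \frac{1}{-12 + 0}\right) + 64\right)^{2} = \left(\left(-2 + \frac{1}{-12}\right) + 64\right)^{2} = \left(\left(-2 - \frac{1}{12}\right) + 64\right)^{2} = \left(- \frac{25}{12} + 64\right)^{2} = \left(\frac{743}{12}\right)^{2} = \frac{552049}{144}$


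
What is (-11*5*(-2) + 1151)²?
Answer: 1590121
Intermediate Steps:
(-11*5*(-2) + 1151)² = (-55*(-2) + 1151)² = (110 + 1151)² = 1261² = 1590121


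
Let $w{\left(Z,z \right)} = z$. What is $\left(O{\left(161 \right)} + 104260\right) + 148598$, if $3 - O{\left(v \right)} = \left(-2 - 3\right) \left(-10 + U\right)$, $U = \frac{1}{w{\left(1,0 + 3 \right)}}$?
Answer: $\frac{758438}{3} \approx 2.5281 \cdot 10^{5}$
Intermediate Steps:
$U = \frac{1}{3}$ ($U = \frac{1}{0 + 3} = \frac{1}{3} \approx 0.33333$)
$O{\left(v \right)} = - \frac{136}{3}$ ($O{\left(v \right)} = 3 - \left(-2 - 3\right) \left(-10 + \frac{1}{3}\right) = 3 - \left(-2 - 3\right) \left(- \frac{29}{3}\right) = 3 - \left(-5\right) \left(- \frac{29}{3}\right) = 3 - \frac{145}{3} = - \frac{136}{3}$)
$\left(O{\left(161 \right)} + 104260\right) + 148598 = \left(- \frac{136}{3} + 104260\right) + 148598 = \frac{312644}{3} + 148598 = \frac{758438}{3}$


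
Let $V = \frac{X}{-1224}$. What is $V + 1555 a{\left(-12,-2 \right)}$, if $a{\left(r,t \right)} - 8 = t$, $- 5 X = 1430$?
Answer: $\frac{5710103}{612} \approx 9330.2$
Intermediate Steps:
$X = -286$ ($X = \left(- \frac{1}{5}\right) 1430 = -286$)
$a{\left(r,t \right)} = 8 + t$
$V = \frac{143}{612}$ ($V = - \frac{286}{-1224} = \left(-286\right) \left(- \frac{1}{1224}\right) = \frac{143}{612} \approx 0.23366$)
$V + 1555 a{\left(-12,-2 \right)} = \frac{143}{612} + 1555 \left(8 - 2\right) = \frac{143}{612} + 1555 \cdot 6 = \frac{143}{612} + 9330 = \frac{5710103}{612}$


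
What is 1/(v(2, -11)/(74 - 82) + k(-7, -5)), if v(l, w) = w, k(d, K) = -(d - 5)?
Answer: 8/107 ≈ 0.074766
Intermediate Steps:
k(d, K) = 5 - d (k(d, K) = -(-5 + d) = 5 - d)
1/(v(2, -11)/(74 - 82) + k(-7, -5)) = 1/(-11/(74 - 82) + (5 - 1*(-7))) = 1/(-11/(-8) + (5 + 7)) = 1/(-11*(-⅛) + 12) = 1/(11/8 + 12) = 1/(107/8) = 8/107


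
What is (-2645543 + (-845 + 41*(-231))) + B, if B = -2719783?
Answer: -5375642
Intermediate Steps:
(-2645543 + (-845 + 41*(-231))) + B = (-2645543 + (-845 + 41*(-231))) - 2719783 = (-2645543 + (-845 - 9471)) - 2719783 = (-2645543 - 10316) - 2719783 = -2655859 - 2719783 = -5375642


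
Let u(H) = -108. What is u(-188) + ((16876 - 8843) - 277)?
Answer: 7648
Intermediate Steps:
u(-188) + ((16876 - 8843) - 277) = -108 + ((16876 - 8843) - 277) = -108 + (8033 - 277) = -108 + 7756 = 7648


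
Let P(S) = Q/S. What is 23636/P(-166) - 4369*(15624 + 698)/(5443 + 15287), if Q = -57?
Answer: 225938637/3455 ≈ 65395.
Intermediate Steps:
P(S) = -57/S
23636/P(-166) - 4369*(15624 + 698)/(5443 + 15287) = 23636/((-57/(-166))) - 4369*(15624 + 698)/(5443 + 15287) = 23636/((-57*(-1/166))) - 4369/(20730/16322) = 23636/(57/166) - 4369/(20730*(1/16322)) = 23636*(166/57) - 4369/10365/8161 = 206504/3 - 4369*8161/10365 = 206504/3 - 35655409/10365 = 225938637/3455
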